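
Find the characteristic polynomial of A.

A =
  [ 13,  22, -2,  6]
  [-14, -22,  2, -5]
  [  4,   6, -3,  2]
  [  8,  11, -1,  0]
x^4 + 12*x^3 + 54*x^2 + 108*x + 81

Expanding det(x·I − A) (e.g. by cofactor expansion or by noting that A is similar to its Jordan form J, which has the same characteristic polynomial as A) gives
  χ_A(x) = x^4 + 12*x^3 + 54*x^2 + 108*x + 81
which factors as (x + 3)^4. The eigenvalues (with algebraic multiplicities) are λ = -3 with multiplicity 4.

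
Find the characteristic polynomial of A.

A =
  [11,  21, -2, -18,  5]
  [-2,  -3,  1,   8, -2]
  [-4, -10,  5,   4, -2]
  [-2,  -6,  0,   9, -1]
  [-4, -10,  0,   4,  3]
x^5 - 25*x^4 + 250*x^3 - 1250*x^2 + 3125*x - 3125

Expanding det(x·I − A) (e.g. by cofactor expansion or by noting that A is similar to its Jordan form J, which has the same characteristic polynomial as A) gives
  χ_A(x) = x^5 - 25*x^4 + 250*x^3 - 1250*x^2 + 3125*x - 3125
which factors as (x - 5)^5. The eigenvalues (with algebraic multiplicities) are λ = 5 with multiplicity 5.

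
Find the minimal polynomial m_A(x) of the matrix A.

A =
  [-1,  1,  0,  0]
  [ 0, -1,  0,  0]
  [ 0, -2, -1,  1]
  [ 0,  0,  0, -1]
x^2 + 2*x + 1

The characteristic polynomial is χ_A(x) = (x + 1)^4, so the eigenvalues are known. The minimal polynomial is
  m_A(x) = Π_λ (x − λ)^{k_λ}
where k_λ is the size of the *largest* Jordan block for λ (equivalently, the smallest k with (A − λI)^k v = 0 for every generalised eigenvector v of λ).

  λ = -1: largest Jordan block has size 2, contributing (x + 1)^2

So m_A(x) = (x + 1)^2 = x^2 + 2*x + 1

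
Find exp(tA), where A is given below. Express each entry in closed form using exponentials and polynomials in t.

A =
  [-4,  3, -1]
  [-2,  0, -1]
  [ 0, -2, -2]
e^{tA} =
  [-t^2*exp(-2*t) - 2*t*exp(-2*t) + exp(-2*t), t^2*exp(-2*t) + 3*t*exp(-2*t), -t^2*exp(-2*t)/2 - t*exp(-2*t)]
  [-2*t*exp(-2*t), 2*t*exp(-2*t) + exp(-2*t), -t*exp(-2*t)]
  [2*t^2*exp(-2*t), -2*t^2*exp(-2*t) - 2*t*exp(-2*t), t^2*exp(-2*t) + exp(-2*t)]

Strategy: write A = P · J · P⁻¹ where J is a Jordan canonical form, so e^{tA} = P · e^{tJ} · P⁻¹, and e^{tJ} can be computed block-by-block.

A has Jordan form
J =
  [-2,  1,  0]
  [ 0, -2,  1]
  [ 0,  0, -2]
(up to reordering of blocks).

Per-block formulas:
  For a 3×3 Jordan block J_3(-2): exp(t · J_3(-2)) = e^(-2t)·(I + t·N + (t^2/2)·N^2), where N is the 3×3 nilpotent shift.

After assembling e^{tJ} and conjugating by P, we get:

e^{tA} =
  [-t^2*exp(-2*t) - 2*t*exp(-2*t) + exp(-2*t), t^2*exp(-2*t) + 3*t*exp(-2*t), -t^2*exp(-2*t)/2 - t*exp(-2*t)]
  [-2*t*exp(-2*t), 2*t*exp(-2*t) + exp(-2*t), -t*exp(-2*t)]
  [2*t^2*exp(-2*t), -2*t^2*exp(-2*t) - 2*t*exp(-2*t), t^2*exp(-2*t) + exp(-2*t)]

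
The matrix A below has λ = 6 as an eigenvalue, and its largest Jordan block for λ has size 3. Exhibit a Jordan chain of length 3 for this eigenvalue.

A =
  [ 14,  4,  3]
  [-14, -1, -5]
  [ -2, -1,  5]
A Jordan chain for λ = 6 of length 3:
v_1 = (2, -4, 0)ᵀ
v_2 = (8, -14, -2)ᵀ
v_3 = (1, 0, 0)ᵀ

Let N = A − (6)·I. We want v_3 with N^3 v_3 = 0 but N^2 v_3 ≠ 0; then v_{j-1} := N · v_j for j = 3, …, 2.

Pick v_3 = (1, 0, 0)ᵀ.
Then v_2 = N · v_3 = (8, -14, -2)ᵀ.
Then v_1 = N · v_2 = (2, -4, 0)ᵀ.

Sanity check: (A − (6)·I) v_1 = (0, 0, 0)ᵀ = 0. ✓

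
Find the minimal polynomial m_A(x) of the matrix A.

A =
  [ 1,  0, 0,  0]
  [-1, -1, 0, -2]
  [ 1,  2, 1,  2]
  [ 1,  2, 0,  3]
x^2 - 2*x + 1

The characteristic polynomial is χ_A(x) = (x - 1)^4, so the eigenvalues are known. The minimal polynomial is
  m_A(x) = Π_λ (x − λ)^{k_λ}
where k_λ is the size of the *largest* Jordan block for λ (equivalently, the smallest k with (A − λI)^k v = 0 for every generalised eigenvector v of λ).

  λ = 1: largest Jordan block has size 2, contributing (x − 1)^2

So m_A(x) = (x - 1)^2 = x^2 - 2*x + 1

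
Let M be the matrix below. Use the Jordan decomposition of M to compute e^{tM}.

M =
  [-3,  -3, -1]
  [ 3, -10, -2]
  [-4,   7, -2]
e^{tM} =
  [-t^2*exp(-5*t)/2 + 2*t*exp(-5*t) + exp(-5*t), t^2*exp(-5*t) - 3*t*exp(-5*t), t^2*exp(-5*t)/2 - t*exp(-5*t)]
  [-t^2*exp(-5*t)/2 + 3*t*exp(-5*t), t^2*exp(-5*t) - 5*t*exp(-5*t) + exp(-5*t), t^2*exp(-5*t)/2 - 2*t*exp(-5*t)]
  [t^2*exp(-5*t)/2 - 4*t*exp(-5*t), -t^2*exp(-5*t) + 7*t*exp(-5*t), -t^2*exp(-5*t)/2 + 3*t*exp(-5*t) + exp(-5*t)]

Strategy: write M = P · J · P⁻¹ where J is a Jordan canonical form, so e^{tM} = P · e^{tJ} · P⁻¹, and e^{tJ} can be computed block-by-block.

M has Jordan form
J =
  [-5,  1,  0]
  [ 0, -5,  1]
  [ 0,  0, -5]
(up to reordering of blocks).

Per-block formulas:
  For a 3×3 Jordan block J_3(-5): exp(t · J_3(-5)) = e^(-5t)·(I + t·N + (t^2/2)·N^2), where N is the 3×3 nilpotent shift.

After assembling e^{tJ} and conjugating by P, we get:

e^{tM} =
  [-t^2*exp(-5*t)/2 + 2*t*exp(-5*t) + exp(-5*t), t^2*exp(-5*t) - 3*t*exp(-5*t), t^2*exp(-5*t)/2 - t*exp(-5*t)]
  [-t^2*exp(-5*t)/2 + 3*t*exp(-5*t), t^2*exp(-5*t) - 5*t*exp(-5*t) + exp(-5*t), t^2*exp(-5*t)/2 - 2*t*exp(-5*t)]
  [t^2*exp(-5*t)/2 - 4*t*exp(-5*t), -t^2*exp(-5*t) + 7*t*exp(-5*t), -t^2*exp(-5*t)/2 + 3*t*exp(-5*t) + exp(-5*t)]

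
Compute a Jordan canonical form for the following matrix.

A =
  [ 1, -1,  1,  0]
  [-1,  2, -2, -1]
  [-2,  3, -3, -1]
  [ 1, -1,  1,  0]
J_2(0) ⊕ J_2(0)

The characteristic polynomial is
  det(x·I − A) = x^4

Eigenvalues and multiplicities (the geometric multiplicity of λ is n − rank(A − λI), which equals the number of Jordan blocks for λ):
  λ = 0: algebraic multiplicity = 4, geometric multiplicity = 2

Determining the block sizes for each eigenvalue:
  λ = 0: with am = 4 and gm = 2, the partition is not yet determined (e.g. several partitions of 4 into 2 parts exist). Let N = A − (0)·I. Computing rank(N^1) = 2, rank(N^2) = 0; the number of blocks of size ≥ j is rank(N^{j−1}) − rank(N^j), giving [2, 2]. So we have 2 block(s) of size 2 → block sizes [2, 2]

Assembling the blocks gives a Jordan form
J =
  [0, 1, 0, 0]
  [0, 0, 0, 0]
  [0, 0, 0, 1]
  [0, 0, 0, 0]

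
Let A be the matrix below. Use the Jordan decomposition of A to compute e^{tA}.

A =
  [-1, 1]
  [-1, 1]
e^{tA} =
  [1 - t, t]
  [-t, t + 1]

Strategy: write A = P · J · P⁻¹ where J is a Jordan canonical form, so e^{tA} = P · e^{tJ} · P⁻¹, and e^{tJ} can be computed block-by-block.

A has Jordan form
J =
  [0, 1]
  [0, 0]
(up to reordering of blocks).

Per-block formulas:
  For a 2×2 Jordan block J_2(0): exp(t · J_2(0)) = e^(0t)·(I + t·N), where N is the 2×2 nilpotent shift.

After assembling e^{tJ} and conjugating by P, we get:

e^{tA} =
  [1 - t, t]
  [-t, t + 1]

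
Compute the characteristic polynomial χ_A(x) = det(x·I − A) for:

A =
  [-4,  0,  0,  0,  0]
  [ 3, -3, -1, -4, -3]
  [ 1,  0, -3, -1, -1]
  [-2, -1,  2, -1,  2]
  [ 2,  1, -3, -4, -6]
x^5 + 17*x^4 + 115*x^3 + 387*x^2 + 648*x + 432

Expanding det(x·I − A) (e.g. by cofactor expansion or by noting that A is similar to its Jordan form J, which has the same characteristic polynomial as A) gives
  χ_A(x) = x^5 + 17*x^4 + 115*x^3 + 387*x^2 + 648*x + 432
which factors as (x + 3)^3*(x + 4)^2. The eigenvalues (with algebraic multiplicities) are λ = -4 with multiplicity 2, λ = -3 with multiplicity 3.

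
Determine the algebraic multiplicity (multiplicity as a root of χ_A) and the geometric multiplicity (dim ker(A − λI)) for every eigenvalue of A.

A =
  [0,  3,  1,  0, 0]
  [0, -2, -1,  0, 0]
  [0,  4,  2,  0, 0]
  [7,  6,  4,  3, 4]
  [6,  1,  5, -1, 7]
λ = 0: alg = 3, geom = 1; λ = 5: alg = 2, geom = 1

Step 1 — factor the characteristic polynomial to read off the algebraic multiplicities:
  χ_A(x) = x^3*(x - 5)^2

Step 2 — compute geometric multiplicities via the rank-nullity identity g(λ) = n − rank(A − λI):
  rank(A − (0)·I) = 4, so dim ker(A − (0)·I) = n − 4 = 1
  rank(A − (5)·I) = 4, so dim ker(A − (5)·I) = n − 4 = 1

Summary:
  λ = 0: algebraic multiplicity = 3, geometric multiplicity = 1
  λ = 5: algebraic multiplicity = 2, geometric multiplicity = 1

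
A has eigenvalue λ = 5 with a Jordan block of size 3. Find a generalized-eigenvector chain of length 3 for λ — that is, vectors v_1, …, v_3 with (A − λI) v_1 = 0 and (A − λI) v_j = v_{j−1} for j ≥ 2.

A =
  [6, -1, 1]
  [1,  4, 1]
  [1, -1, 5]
A Jordan chain for λ = 5 of length 3:
v_1 = (1, 1, 0)ᵀ
v_2 = (1, 1, 1)ᵀ
v_3 = (1, 0, 0)ᵀ

Let N = A − (5)·I. We want v_3 with N^3 v_3 = 0 but N^2 v_3 ≠ 0; then v_{j-1} := N · v_j for j = 3, …, 2.

Pick v_3 = (1, 0, 0)ᵀ.
Then v_2 = N · v_3 = (1, 1, 1)ᵀ.
Then v_1 = N · v_2 = (1, 1, 0)ᵀ.

Sanity check: (A − (5)·I) v_1 = (0, 0, 0)ᵀ = 0. ✓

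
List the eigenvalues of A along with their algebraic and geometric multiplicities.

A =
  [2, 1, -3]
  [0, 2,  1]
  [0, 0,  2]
λ = 2: alg = 3, geom = 1

Step 1 — factor the characteristic polynomial to read off the algebraic multiplicities:
  χ_A(x) = (x - 2)^3

Step 2 — compute geometric multiplicities via the rank-nullity identity g(λ) = n − rank(A − λI):
  rank(A − (2)·I) = 2, so dim ker(A − (2)·I) = n − 2 = 1

Summary:
  λ = 2: algebraic multiplicity = 3, geometric multiplicity = 1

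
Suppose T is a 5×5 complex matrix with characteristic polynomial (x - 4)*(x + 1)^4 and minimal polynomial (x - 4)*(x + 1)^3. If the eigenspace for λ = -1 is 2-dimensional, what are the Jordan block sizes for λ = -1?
Block sizes for λ = -1: [3, 1]

Step 1 — from the characteristic polynomial, algebraic multiplicity of λ = -1 is 4. From dim ker(T − (-1)·I) = 2, there are exactly 2 Jordan blocks for λ = -1.
Step 2 — from the minimal polynomial, the factor (x + 1)^3 tells us the largest block for λ = -1 has size 3.
Step 3 — with total size 4, 2 blocks, and largest block 3, the block sizes (in nonincreasing order) are [3, 1].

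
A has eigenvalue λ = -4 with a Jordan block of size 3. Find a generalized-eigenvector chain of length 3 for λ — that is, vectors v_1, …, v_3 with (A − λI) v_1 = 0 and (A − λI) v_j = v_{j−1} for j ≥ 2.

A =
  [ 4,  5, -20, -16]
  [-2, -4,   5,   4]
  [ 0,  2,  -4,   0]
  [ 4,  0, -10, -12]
A Jordan chain for λ = -4 of length 3:
v_1 = (-10, 0, -4, 0)ᵀ
v_2 = (8, -2, 0, 4)ᵀ
v_3 = (1, 0, 0, 0)ᵀ

Let N = A − (-4)·I. We want v_3 with N^3 v_3 = 0 but N^2 v_3 ≠ 0; then v_{j-1} := N · v_j for j = 3, …, 2.

Pick v_3 = (1, 0, 0, 0)ᵀ.
Then v_2 = N · v_3 = (8, -2, 0, 4)ᵀ.
Then v_1 = N · v_2 = (-10, 0, -4, 0)ᵀ.

Sanity check: (A − (-4)·I) v_1 = (0, 0, 0, 0)ᵀ = 0. ✓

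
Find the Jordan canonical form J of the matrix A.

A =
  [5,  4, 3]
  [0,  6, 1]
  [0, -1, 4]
J_3(5)

The characteristic polynomial is
  det(x·I − A) = x^3 - 15*x^2 + 75*x - 125 = (x - 5)^3

Eigenvalues and multiplicities (the geometric multiplicity of λ is n − rank(A − λI), which equals the number of Jordan blocks for λ):
  λ = 5: algebraic multiplicity = 3, geometric multiplicity = 1

Determining the block sizes for each eigenvalue:
  λ = 5: one block (gm = 1), so the single block has size am = 3 → block sizes [3]

Assembling the blocks gives a Jordan form
J =
  [5, 1, 0]
  [0, 5, 1]
  [0, 0, 5]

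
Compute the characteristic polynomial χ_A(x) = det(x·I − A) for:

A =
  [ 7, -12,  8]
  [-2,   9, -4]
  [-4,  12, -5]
x^3 - 11*x^2 + 39*x - 45

Expanding det(x·I − A) (e.g. by cofactor expansion or by noting that A is similar to its Jordan form J, which has the same characteristic polynomial as A) gives
  χ_A(x) = x^3 - 11*x^2 + 39*x - 45
which factors as (x - 5)*(x - 3)^2. The eigenvalues (with algebraic multiplicities) are λ = 3 with multiplicity 2, λ = 5 with multiplicity 1.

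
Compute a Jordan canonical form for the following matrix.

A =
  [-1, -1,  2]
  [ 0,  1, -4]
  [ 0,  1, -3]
J_2(-1) ⊕ J_1(-1)

The characteristic polynomial is
  det(x·I − A) = x^3 + 3*x^2 + 3*x + 1 = (x + 1)^3

Eigenvalues and multiplicities (the geometric multiplicity of λ is n − rank(A − λI), which equals the number of Jordan blocks for λ):
  λ = -1: algebraic multiplicity = 3, geometric multiplicity = 2

Determining the block sizes for each eigenvalue:
  λ = -1: 2 blocks summing to 3 forces exactly one block of size 2 and the rest size 1 → block sizes [2, 1]

Assembling the blocks gives a Jordan form
J =
  [-1,  1,  0]
  [ 0, -1,  0]
  [ 0,  0, -1]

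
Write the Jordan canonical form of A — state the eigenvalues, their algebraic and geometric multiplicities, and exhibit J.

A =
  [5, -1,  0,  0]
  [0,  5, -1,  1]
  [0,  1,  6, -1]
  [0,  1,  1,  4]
J_3(5) ⊕ J_1(5)

The characteristic polynomial is
  det(x·I − A) = x^4 - 20*x^3 + 150*x^2 - 500*x + 625 = (x - 5)^4

Eigenvalues and multiplicities (the geometric multiplicity of λ is n − rank(A − λI), which equals the number of Jordan blocks for λ):
  λ = 5: algebraic multiplicity = 4, geometric multiplicity = 2

Determining the block sizes for each eigenvalue:
  λ = 5: with am = 4 and gm = 2, the partition is not yet determined (e.g. several partitions of 4 into 2 parts exist). Let N = A − (5)·I. Computing rank(N^1) = 2, rank(N^2) = 1, rank(N^3) = 0; the number of blocks of size ≥ j is rank(N^{j−1}) − rank(N^j), giving [2, 1, 1]. So we have 1 block(s) of size 3, 1 block(s) of size 1 → block sizes [3, 1]

Assembling the blocks gives a Jordan form
J =
  [5, 1, 0, 0]
  [0, 5, 1, 0]
  [0, 0, 5, 0]
  [0, 0, 0, 5]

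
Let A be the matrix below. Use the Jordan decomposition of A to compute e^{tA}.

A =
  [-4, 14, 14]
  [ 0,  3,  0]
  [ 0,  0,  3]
e^{tA} =
  [exp(-4*t), 2*exp(3*t) - 2*exp(-4*t), 2*exp(3*t) - 2*exp(-4*t)]
  [0, exp(3*t), 0]
  [0, 0, exp(3*t)]

Strategy: write A = P · J · P⁻¹ where J is a Jordan canonical form, so e^{tA} = P · e^{tJ} · P⁻¹, and e^{tJ} can be computed block-by-block.

A has Jordan form
J =
  [-4, 0, 0]
  [ 0, 3, 0]
  [ 0, 0, 3]
(up to reordering of blocks).

Per-block formulas:
  For a 1×1 block at λ = 3: exp(t · [3]) = [e^(3t)].
  For a 1×1 block at λ = -4: exp(t · [-4]) = [e^(-4t)].

After assembling e^{tJ} and conjugating by P, we get:

e^{tA} =
  [exp(-4*t), 2*exp(3*t) - 2*exp(-4*t), 2*exp(3*t) - 2*exp(-4*t)]
  [0, exp(3*t), 0]
  [0, 0, exp(3*t)]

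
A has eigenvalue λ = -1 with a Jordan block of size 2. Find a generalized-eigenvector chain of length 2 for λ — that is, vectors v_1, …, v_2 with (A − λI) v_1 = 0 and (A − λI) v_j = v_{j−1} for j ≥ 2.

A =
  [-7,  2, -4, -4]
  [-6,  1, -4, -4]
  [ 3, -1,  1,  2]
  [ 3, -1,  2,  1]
A Jordan chain for λ = -1 of length 2:
v_1 = (-6, -6, 3, 3)ᵀ
v_2 = (1, 0, 0, 0)ᵀ

Let N = A − (-1)·I. We want v_2 with N^2 v_2 = 0 but N^1 v_2 ≠ 0; then v_{j-1} := N · v_j for j = 2, …, 2.

Pick v_2 = (1, 0, 0, 0)ᵀ.
Then v_1 = N · v_2 = (-6, -6, 3, 3)ᵀ.

Sanity check: (A − (-1)·I) v_1 = (0, 0, 0, 0)ᵀ = 0. ✓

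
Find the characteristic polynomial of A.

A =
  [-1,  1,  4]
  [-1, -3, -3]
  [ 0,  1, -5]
x^3 + 9*x^2 + 27*x + 27

Expanding det(x·I − A) (e.g. by cofactor expansion or by noting that A is similar to its Jordan form J, which has the same characteristic polynomial as A) gives
  χ_A(x) = x^3 + 9*x^2 + 27*x + 27
which factors as (x + 3)^3. The eigenvalues (with algebraic multiplicities) are λ = -3 with multiplicity 3.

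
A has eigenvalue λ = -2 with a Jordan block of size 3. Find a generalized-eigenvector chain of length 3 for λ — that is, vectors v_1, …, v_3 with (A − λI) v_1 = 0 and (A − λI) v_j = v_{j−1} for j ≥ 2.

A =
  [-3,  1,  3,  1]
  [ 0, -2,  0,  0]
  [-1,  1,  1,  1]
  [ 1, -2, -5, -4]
A Jordan chain for λ = -2 of length 3:
v_1 = (-1, 0, -1, 2)ᵀ
v_2 = (-1, 0, -1, 1)ᵀ
v_3 = (1, 0, 0, 0)ᵀ

Let N = A − (-2)·I. We want v_3 with N^3 v_3 = 0 but N^2 v_3 ≠ 0; then v_{j-1} := N · v_j for j = 3, …, 2.

Pick v_3 = (1, 0, 0, 0)ᵀ.
Then v_2 = N · v_3 = (-1, 0, -1, 1)ᵀ.
Then v_1 = N · v_2 = (-1, 0, -1, 2)ᵀ.

Sanity check: (A − (-2)·I) v_1 = (0, 0, 0, 0)ᵀ = 0. ✓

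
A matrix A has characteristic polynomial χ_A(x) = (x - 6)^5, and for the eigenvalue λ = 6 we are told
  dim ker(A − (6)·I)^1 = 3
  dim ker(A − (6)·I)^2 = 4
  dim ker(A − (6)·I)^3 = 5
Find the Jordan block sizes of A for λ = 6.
Block sizes for λ = 6: [3, 1, 1]

From the dimensions of kernels of powers, the number of Jordan blocks of size at least j is d_j − d_{j−1} where d_j = dim ker(N^j) (with d_0 = 0). Computing the differences gives [3, 1, 1].
The number of blocks of size exactly k is (#blocks of size ≥ k) − (#blocks of size ≥ k + 1), so the partition is: 2 block(s) of size 1, 1 block(s) of size 3.
In nonincreasing order the block sizes are [3, 1, 1].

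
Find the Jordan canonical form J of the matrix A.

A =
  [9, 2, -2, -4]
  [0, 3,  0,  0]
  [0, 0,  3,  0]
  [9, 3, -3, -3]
J_2(3) ⊕ J_1(3) ⊕ J_1(3)

The characteristic polynomial is
  det(x·I − A) = x^4 - 12*x^3 + 54*x^2 - 108*x + 81 = (x - 3)^4

Eigenvalues and multiplicities (the geometric multiplicity of λ is n − rank(A − λI), which equals the number of Jordan blocks for λ):
  λ = 3: algebraic multiplicity = 4, geometric multiplicity = 3

Determining the block sizes for each eigenvalue:
  λ = 3: 3 blocks summing to 4 forces exactly one block of size 2 and the rest size 1 → block sizes [2, 1, 1]

Assembling the blocks gives a Jordan form
J =
  [3, 1, 0, 0]
  [0, 3, 0, 0]
  [0, 0, 3, 0]
  [0, 0, 0, 3]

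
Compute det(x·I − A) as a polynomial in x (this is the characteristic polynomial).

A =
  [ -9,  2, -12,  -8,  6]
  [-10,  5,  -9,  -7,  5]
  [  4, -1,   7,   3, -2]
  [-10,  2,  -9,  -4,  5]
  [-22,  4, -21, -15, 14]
x^5 - 13*x^4 + 66*x^3 - 162*x^2 + 189*x - 81

Expanding det(x·I − A) (e.g. by cofactor expansion or by noting that A is similar to its Jordan form J, which has the same characteristic polynomial as A) gives
  χ_A(x) = x^5 - 13*x^4 + 66*x^3 - 162*x^2 + 189*x - 81
which factors as (x - 3)^4*(x - 1). The eigenvalues (with algebraic multiplicities) are λ = 1 with multiplicity 1, λ = 3 with multiplicity 4.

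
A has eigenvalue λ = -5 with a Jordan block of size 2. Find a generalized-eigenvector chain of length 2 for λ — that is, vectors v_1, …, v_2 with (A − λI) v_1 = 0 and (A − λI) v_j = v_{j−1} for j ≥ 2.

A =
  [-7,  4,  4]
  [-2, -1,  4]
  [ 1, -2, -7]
A Jordan chain for λ = -5 of length 2:
v_1 = (-2, -2, 1)ᵀ
v_2 = (1, 0, 0)ᵀ

Let N = A − (-5)·I. We want v_2 with N^2 v_2 = 0 but N^1 v_2 ≠ 0; then v_{j-1} := N · v_j for j = 2, …, 2.

Pick v_2 = (1, 0, 0)ᵀ.
Then v_1 = N · v_2 = (-2, -2, 1)ᵀ.

Sanity check: (A − (-5)·I) v_1 = (0, 0, 0)ᵀ = 0. ✓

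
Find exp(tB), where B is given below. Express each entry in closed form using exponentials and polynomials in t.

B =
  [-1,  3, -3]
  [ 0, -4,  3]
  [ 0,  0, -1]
e^{tB} =
  [exp(-t), exp(-t) - exp(-4*t), -exp(-t) + exp(-4*t)]
  [0, exp(-4*t), exp(-t) - exp(-4*t)]
  [0, 0, exp(-t)]

Strategy: write B = P · J · P⁻¹ where J is a Jordan canonical form, so e^{tB} = P · e^{tJ} · P⁻¹, and e^{tJ} can be computed block-by-block.

B has Jordan form
J =
  [-4,  0,  0]
  [ 0, -1,  0]
  [ 0,  0, -1]
(up to reordering of blocks).

Per-block formulas:
  For a 1×1 block at λ = -1: exp(t · [-1]) = [e^(-1t)].
  For a 1×1 block at λ = -4: exp(t · [-4]) = [e^(-4t)].

After assembling e^{tJ} and conjugating by P, we get:

e^{tB} =
  [exp(-t), exp(-t) - exp(-4*t), -exp(-t) + exp(-4*t)]
  [0, exp(-4*t), exp(-t) - exp(-4*t)]
  [0, 0, exp(-t)]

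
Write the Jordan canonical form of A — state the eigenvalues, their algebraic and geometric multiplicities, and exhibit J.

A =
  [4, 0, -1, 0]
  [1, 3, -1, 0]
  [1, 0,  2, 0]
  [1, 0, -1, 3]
J_2(3) ⊕ J_1(3) ⊕ J_1(3)

The characteristic polynomial is
  det(x·I − A) = x^4 - 12*x^3 + 54*x^2 - 108*x + 81 = (x - 3)^4

Eigenvalues and multiplicities (the geometric multiplicity of λ is n − rank(A − λI), which equals the number of Jordan blocks for λ):
  λ = 3: algebraic multiplicity = 4, geometric multiplicity = 3

Determining the block sizes for each eigenvalue:
  λ = 3: 3 blocks summing to 4 forces exactly one block of size 2 and the rest size 1 → block sizes [2, 1, 1]

Assembling the blocks gives a Jordan form
J =
  [3, 1, 0, 0]
  [0, 3, 0, 0]
  [0, 0, 3, 0]
  [0, 0, 0, 3]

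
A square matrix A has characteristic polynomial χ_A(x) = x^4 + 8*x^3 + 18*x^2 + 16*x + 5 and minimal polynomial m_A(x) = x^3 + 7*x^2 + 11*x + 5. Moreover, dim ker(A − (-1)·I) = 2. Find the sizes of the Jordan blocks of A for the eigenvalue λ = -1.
Block sizes for λ = -1: [2, 1]

Step 1 — from the characteristic polynomial, algebraic multiplicity of λ = -1 is 3. From dim ker(A − (-1)·I) = 2, there are exactly 2 Jordan blocks for λ = -1.
Step 2 — from the minimal polynomial, the factor (x + 1)^2 tells us the largest block for λ = -1 has size 2.
Step 3 — with total size 3, 2 blocks, and largest block 2, the block sizes (in nonincreasing order) are [2, 1].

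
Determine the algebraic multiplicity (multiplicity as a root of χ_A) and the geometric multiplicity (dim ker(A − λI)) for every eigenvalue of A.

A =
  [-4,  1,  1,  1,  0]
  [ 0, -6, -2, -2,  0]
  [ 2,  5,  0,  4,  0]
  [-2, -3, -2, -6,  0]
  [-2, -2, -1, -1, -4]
λ = -4: alg = 5, geom = 3

Step 1 — factor the characteristic polynomial to read off the algebraic multiplicities:
  χ_A(x) = (x + 4)^5

Step 2 — compute geometric multiplicities via the rank-nullity identity g(λ) = n − rank(A − λI):
  rank(A − (-4)·I) = 2, so dim ker(A − (-4)·I) = n − 2 = 3

Summary:
  λ = -4: algebraic multiplicity = 5, geometric multiplicity = 3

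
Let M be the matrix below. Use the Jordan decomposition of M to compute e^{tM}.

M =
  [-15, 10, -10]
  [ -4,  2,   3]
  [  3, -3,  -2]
e^{tM} =
  [15*t^2*exp(-5*t) - 10*t*exp(-5*t) + exp(-5*t), 10*t*exp(-5*t), 50*t^2*exp(-5*t) - 10*t*exp(-5*t)]
  [21*t^2*exp(-5*t)/2 - 4*t*exp(-5*t), 7*t*exp(-5*t) + exp(-5*t), 35*t^2*exp(-5*t) + 3*t*exp(-5*t)]
  [-9*t^2*exp(-5*t)/2 + 3*t*exp(-5*t), -3*t*exp(-5*t), -15*t^2*exp(-5*t) + 3*t*exp(-5*t) + exp(-5*t)]

Strategy: write M = P · J · P⁻¹ where J is a Jordan canonical form, so e^{tM} = P · e^{tJ} · P⁻¹, and e^{tJ} can be computed block-by-block.

M has Jordan form
J =
  [-5,  1,  0]
  [ 0, -5,  1]
  [ 0,  0, -5]
(up to reordering of blocks).

Per-block formulas:
  For a 3×3 Jordan block J_3(-5): exp(t · J_3(-5)) = e^(-5t)·(I + t·N + (t^2/2)·N^2), where N is the 3×3 nilpotent shift.

After assembling e^{tJ} and conjugating by P, we get:

e^{tM} =
  [15*t^2*exp(-5*t) - 10*t*exp(-5*t) + exp(-5*t), 10*t*exp(-5*t), 50*t^2*exp(-5*t) - 10*t*exp(-5*t)]
  [21*t^2*exp(-5*t)/2 - 4*t*exp(-5*t), 7*t*exp(-5*t) + exp(-5*t), 35*t^2*exp(-5*t) + 3*t*exp(-5*t)]
  [-9*t^2*exp(-5*t)/2 + 3*t*exp(-5*t), -3*t*exp(-5*t), -15*t^2*exp(-5*t) + 3*t*exp(-5*t) + exp(-5*t)]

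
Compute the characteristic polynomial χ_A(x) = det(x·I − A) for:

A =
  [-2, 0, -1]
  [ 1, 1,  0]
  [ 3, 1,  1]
x^3

Expanding det(x·I − A) (e.g. by cofactor expansion or by noting that A is similar to its Jordan form J, which has the same characteristic polynomial as A) gives
  χ_A(x) = x^3
which factors as x^3. The eigenvalues (with algebraic multiplicities) are λ = 0 with multiplicity 3.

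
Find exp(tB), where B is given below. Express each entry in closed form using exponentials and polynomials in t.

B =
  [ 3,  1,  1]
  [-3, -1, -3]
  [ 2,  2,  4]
e^{tB} =
  [t*exp(2*t) + exp(2*t), t*exp(2*t), t*exp(2*t)]
  [-3*t*exp(2*t), -3*t*exp(2*t) + exp(2*t), -3*t*exp(2*t)]
  [2*t*exp(2*t), 2*t*exp(2*t), 2*t*exp(2*t) + exp(2*t)]

Strategy: write B = P · J · P⁻¹ where J is a Jordan canonical form, so e^{tB} = P · e^{tJ} · P⁻¹, and e^{tJ} can be computed block-by-block.

B has Jordan form
J =
  [2, 1, 0]
  [0, 2, 0]
  [0, 0, 2]
(up to reordering of blocks).

Per-block formulas:
  For a 2×2 Jordan block J_2(2): exp(t · J_2(2)) = e^(2t)·(I + t·N), where N is the 2×2 nilpotent shift.
  For a 1×1 block at λ = 2: exp(t · [2]) = [e^(2t)].

After assembling e^{tJ} and conjugating by P, we get:

e^{tB} =
  [t*exp(2*t) + exp(2*t), t*exp(2*t), t*exp(2*t)]
  [-3*t*exp(2*t), -3*t*exp(2*t) + exp(2*t), -3*t*exp(2*t)]
  [2*t*exp(2*t), 2*t*exp(2*t), 2*t*exp(2*t) + exp(2*t)]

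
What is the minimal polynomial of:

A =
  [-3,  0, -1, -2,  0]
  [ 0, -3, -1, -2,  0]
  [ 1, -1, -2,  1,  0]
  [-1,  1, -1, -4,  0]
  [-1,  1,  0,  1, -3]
x^3 + 9*x^2 + 27*x + 27

The characteristic polynomial is χ_A(x) = (x + 3)^5, so the eigenvalues are known. The minimal polynomial is
  m_A(x) = Π_λ (x − λ)^{k_λ}
where k_λ is the size of the *largest* Jordan block for λ (equivalently, the smallest k with (A − λI)^k v = 0 for every generalised eigenvector v of λ).

  λ = -3: largest Jordan block has size 3, contributing (x + 3)^3

So m_A(x) = (x + 3)^3 = x^3 + 9*x^2 + 27*x + 27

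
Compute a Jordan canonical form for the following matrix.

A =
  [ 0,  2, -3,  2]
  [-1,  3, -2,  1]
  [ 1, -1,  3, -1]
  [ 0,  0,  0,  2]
J_3(2) ⊕ J_1(2)

The characteristic polynomial is
  det(x·I − A) = x^4 - 8*x^3 + 24*x^2 - 32*x + 16 = (x - 2)^4

Eigenvalues and multiplicities (the geometric multiplicity of λ is n − rank(A − λI), which equals the number of Jordan blocks for λ):
  λ = 2: algebraic multiplicity = 4, geometric multiplicity = 2

Determining the block sizes for each eigenvalue:
  λ = 2: with am = 4 and gm = 2, the partition is not yet determined (e.g. several partitions of 4 into 2 parts exist). Let N = A − (2)·I. Computing rank(N^1) = 2, rank(N^2) = 1, rank(N^3) = 0; the number of blocks of size ≥ j is rank(N^{j−1}) − rank(N^j), giving [2, 1, 1]. So we have 1 block(s) of size 3, 1 block(s) of size 1 → block sizes [3, 1]

Assembling the blocks gives a Jordan form
J =
  [2, 1, 0, 0]
  [0, 2, 1, 0]
  [0, 0, 2, 0]
  [0, 0, 0, 2]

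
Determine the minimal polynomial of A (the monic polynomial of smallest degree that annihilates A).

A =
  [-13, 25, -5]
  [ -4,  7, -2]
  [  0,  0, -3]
x^2 + 6*x + 9

The characteristic polynomial is χ_A(x) = (x + 3)^3, so the eigenvalues are known. The minimal polynomial is
  m_A(x) = Π_λ (x − λ)^{k_λ}
where k_λ is the size of the *largest* Jordan block for λ (equivalently, the smallest k with (A − λI)^k v = 0 for every generalised eigenvector v of λ).

  λ = -3: largest Jordan block has size 2, contributing (x + 3)^2

So m_A(x) = (x + 3)^2 = x^2 + 6*x + 9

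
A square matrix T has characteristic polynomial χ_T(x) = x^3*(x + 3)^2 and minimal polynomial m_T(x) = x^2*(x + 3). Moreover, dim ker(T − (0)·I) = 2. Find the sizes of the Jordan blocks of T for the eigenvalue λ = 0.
Block sizes for λ = 0: [2, 1]

Step 1 — from the characteristic polynomial, algebraic multiplicity of λ = 0 is 3. From dim ker(T − (0)·I) = 2, there are exactly 2 Jordan blocks for λ = 0.
Step 2 — from the minimal polynomial, the factor (x − 0)^2 tells us the largest block for λ = 0 has size 2.
Step 3 — with total size 3, 2 blocks, and largest block 2, the block sizes (in nonincreasing order) are [2, 1].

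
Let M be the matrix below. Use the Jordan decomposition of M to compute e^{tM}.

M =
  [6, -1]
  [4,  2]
e^{tM} =
  [2*t*exp(4*t) + exp(4*t), -t*exp(4*t)]
  [4*t*exp(4*t), -2*t*exp(4*t) + exp(4*t)]

Strategy: write M = P · J · P⁻¹ where J is a Jordan canonical form, so e^{tM} = P · e^{tJ} · P⁻¹, and e^{tJ} can be computed block-by-block.

M has Jordan form
J =
  [4, 1]
  [0, 4]
(up to reordering of blocks).

Per-block formulas:
  For a 2×2 Jordan block J_2(4): exp(t · J_2(4)) = e^(4t)·(I + t·N), where N is the 2×2 nilpotent shift.

After assembling e^{tJ} and conjugating by P, we get:

e^{tM} =
  [2*t*exp(4*t) + exp(4*t), -t*exp(4*t)]
  [4*t*exp(4*t), -2*t*exp(4*t) + exp(4*t)]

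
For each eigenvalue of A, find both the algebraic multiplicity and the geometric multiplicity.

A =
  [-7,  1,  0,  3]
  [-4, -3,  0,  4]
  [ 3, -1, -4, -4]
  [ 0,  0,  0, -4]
λ = -5: alg = 2, geom = 1; λ = -4: alg = 2, geom = 1

Step 1 — factor the characteristic polynomial to read off the algebraic multiplicities:
  χ_A(x) = (x + 4)^2*(x + 5)^2

Step 2 — compute geometric multiplicities via the rank-nullity identity g(λ) = n − rank(A − λI):
  rank(A − (-5)·I) = 3, so dim ker(A − (-5)·I) = n − 3 = 1
  rank(A − (-4)·I) = 3, so dim ker(A − (-4)·I) = n − 3 = 1

Summary:
  λ = -5: algebraic multiplicity = 2, geometric multiplicity = 1
  λ = -4: algebraic multiplicity = 2, geometric multiplicity = 1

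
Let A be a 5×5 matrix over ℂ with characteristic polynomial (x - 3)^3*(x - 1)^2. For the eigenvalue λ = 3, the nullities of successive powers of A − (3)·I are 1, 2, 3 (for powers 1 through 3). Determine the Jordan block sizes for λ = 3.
Block sizes for λ = 3: [3]

From the dimensions of kernels of powers, the number of Jordan blocks of size at least j is d_j − d_{j−1} where d_j = dim ker(N^j) (with d_0 = 0). Computing the differences gives [1, 1, 1].
The number of blocks of size exactly k is (#blocks of size ≥ k) − (#blocks of size ≥ k + 1), so the partition is: 1 block(s) of size 3.
In nonincreasing order the block sizes are [3].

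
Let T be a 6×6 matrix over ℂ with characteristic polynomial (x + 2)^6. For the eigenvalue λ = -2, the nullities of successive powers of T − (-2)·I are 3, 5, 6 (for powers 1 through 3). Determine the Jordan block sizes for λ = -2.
Block sizes for λ = -2: [3, 2, 1]

From the dimensions of kernels of powers, the number of Jordan blocks of size at least j is d_j − d_{j−1} where d_j = dim ker(N^j) (with d_0 = 0). Computing the differences gives [3, 2, 1].
The number of blocks of size exactly k is (#blocks of size ≥ k) − (#blocks of size ≥ k + 1), so the partition is: 1 block(s) of size 1, 1 block(s) of size 2, 1 block(s) of size 3.
In nonincreasing order the block sizes are [3, 2, 1].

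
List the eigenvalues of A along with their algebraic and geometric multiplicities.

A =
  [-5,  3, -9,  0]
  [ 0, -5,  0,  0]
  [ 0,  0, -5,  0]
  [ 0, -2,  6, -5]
λ = -5: alg = 4, geom = 3

Step 1 — factor the characteristic polynomial to read off the algebraic multiplicities:
  χ_A(x) = (x + 5)^4

Step 2 — compute geometric multiplicities via the rank-nullity identity g(λ) = n − rank(A − λI):
  rank(A − (-5)·I) = 1, so dim ker(A − (-5)·I) = n − 1 = 3

Summary:
  λ = -5: algebraic multiplicity = 4, geometric multiplicity = 3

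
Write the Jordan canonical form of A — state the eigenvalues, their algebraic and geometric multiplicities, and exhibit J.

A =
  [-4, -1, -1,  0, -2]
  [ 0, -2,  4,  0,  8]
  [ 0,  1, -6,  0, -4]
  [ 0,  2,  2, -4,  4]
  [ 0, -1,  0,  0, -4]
J_3(-4) ⊕ J_1(-4) ⊕ J_1(-4)

The characteristic polynomial is
  det(x·I − A) = x^5 + 20*x^4 + 160*x^3 + 640*x^2 + 1280*x + 1024 = (x + 4)^5

Eigenvalues and multiplicities (the geometric multiplicity of λ is n − rank(A − λI), which equals the number of Jordan blocks for λ):
  λ = -4: algebraic multiplicity = 5, geometric multiplicity = 3

Determining the block sizes for each eigenvalue:
  λ = -4: with am = 5 and gm = 3, the partition is not yet determined (e.g. several partitions of 5 into 3 parts exist). Let N = A − (-4)·I. Computing rank(N^1) = 2, rank(N^2) = 1, rank(N^3) = 0; the number of blocks of size ≥ j is rank(N^{j−1}) − rank(N^j), giving [3, 1, 1]. So we have 1 block(s) of size 3, 2 block(s) of size 1 → block sizes [3, 1, 1]

Assembling the blocks gives a Jordan form
J =
  [-4,  1,  0,  0,  0]
  [ 0, -4,  1,  0,  0]
  [ 0,  0, -4,  0,  0]
  [ 0,  0,  0, -4,  0]
  [ 0,  0,  0,  0, -4]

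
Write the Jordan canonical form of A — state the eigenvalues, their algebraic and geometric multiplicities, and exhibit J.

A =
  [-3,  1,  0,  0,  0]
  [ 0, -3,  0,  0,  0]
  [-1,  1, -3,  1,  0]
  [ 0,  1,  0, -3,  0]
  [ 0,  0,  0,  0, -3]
J_2(-3) ⊕ J_2(-3) ⊕ J_1(-3)

The characteristic polynomial is
  det(x·I − A) = x^5 + 15*x^4 + 90*x^3 + 270*x^2 + 405*x + 243 = (x + 3)^5

Eigenvalues and multiplicities (the geometric multiplicity of λ is n − rank(A − λI), which equals the number of Jordan blocks for λ):
  λ = -3: algebraic multiplicity = 5, geometric multiplicity = 3

Determining the block sizes for each eigenvalue:
  λ = -3: with am = 5 and gm = 3, the partition is not yet determined (e.g. several partitions of 5 into 3 parts exist). Let N = A − (-3)·I. Computing rank(N^1) = 2, rank(N^2) = 0; the number of blocks of size ≥ j is rank(N^{j−1}) − rank(N^j), giving [3, 2]. So we have 2 block(s) of size 2, 1 block(s) of size 1 → block sizes [2, 2, 1]

Assembling the blocks gives a Jordan form
J =
  [-3,  1,  0,  0,  0]
  [ 0, -3,  0,  0,  0]
  [ 0,  0, -3,  1,  0]
  [ 0,  0,  0, -3,  0]
  [ 0,  0,  0,  0, -3]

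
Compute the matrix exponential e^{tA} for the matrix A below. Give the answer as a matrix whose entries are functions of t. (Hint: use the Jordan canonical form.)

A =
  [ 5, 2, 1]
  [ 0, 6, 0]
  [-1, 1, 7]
e^{tA} =
  [-t*exp(6*t) + exp(6*t), -t^2*exp(6*t)/2 + 2*t*exp(6*t), t*exp(6*t)]
  [0, exp(6*t), 0]
  [-t*exp(6*t), -t^2*exp(6*t)/2 + t*exp(6*t), t*exp(6*t) + exp(6*t)]

Strategy: write A = P · J · P⁻¹ where J is a Jordan canonical form, so e^{tA} = P · e^{tJ} · P⁻¹, and e^{tJ} can be computed block-by-block.

A has Jordan form
J =
  [6, 1, 0]
  [0, 6, 1]
  [0, 0, 6]
(up to reordering of blocks).

Per-block formulas:
  For a 3×3 Jordan block J_3(6): exp(t · J_3(6)) = e^(6t)·(I + t·N + (t^2/2)·N^2), where N is the 3×3 nilpotent shift.

After assembling e^{tJ} and conjugating by P, we get:

e^{tA} =
  [-t*exp(6*t) + exp(6*t), -t^2*exp(6*t)/2 + 2*t*exp(6*t), t*exp(6*t)]
  [0, exp(6*t), 0]
  [-t*exp(6*t), -t^2*exp(6*t)/2 + t*exp(6*t), t*exp(6*t) + exp(6*t)]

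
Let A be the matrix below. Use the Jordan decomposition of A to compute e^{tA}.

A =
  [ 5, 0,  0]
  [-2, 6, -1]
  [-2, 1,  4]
e^{tA} =
  [exp(5*t), 0, 0]
  [-2*t*exp(5*t), t*exp(5*t) + exp(5*t), -t*exp(5*t)]
  [-2*t*exp(5*t), t*exp(5*t), -t*exp(5*t) + exp(5*t)]

Strategy: write A = P · J · P⁻¹ where J is a Jordan canonical form, so e^{tA} = P · e^{tJ} · P⁻¹, and e^{tJ} can be computed block-by-block.

A has Jordan form
J =
  [5, 1, 0]
  [0, 5, 0]
  [0, 0, 5]
(up to reordering of blocks).

Per-block formulas:
  For a 1×1 block at λ = 5: exp(t · [5]) = [e^(5t)].
  For a 2×2 Jordan block J_2(5): exp(t · J_2(5)) = e^(5t)·(I + t·N), where N is the 2×2 nilpotent shift.

After assembling e^{tJ} and conjugating by P, we get:

e^{tA} =
  [exp(5*t), 0, 0]
  [-2*t*exp(5*t), t*exp(5*t) + exp(5*t), -t*exp(5*t)]
  [-2*t*exp(5*t), t*exp(5*t), -t*exp(5*t) + exp(5*t)]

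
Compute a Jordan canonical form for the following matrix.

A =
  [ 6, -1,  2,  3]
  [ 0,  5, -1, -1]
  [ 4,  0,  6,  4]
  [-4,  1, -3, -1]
J_2(4) ⊕ J_2(4)

The characteristic polynomial is
  det(x·I − A) = x^4 - 16*x^3 + 96*x^2 - 256*x + 256 = (x - 4)^4

Eigenvalues and multiplicities (the geometric multiplicity of λ is n − rank(A − λI), which equals the number of Jordan blocks for λ):
  λ = 4: algebraic multiplicity = 4, geometric multiplicity = 2

Determining the block sizes for each eigenvalue:
  λ = 4: with am = 4 and gm = 2, the partition is not yet determined (e.g. several partitions of 4 into 2 parts exist). Let N = A − (4)·I. Computing rank(N^1) = 2, rank(N^2) = 0; the number of blocks of size ≥ j is rank(N^{j−1}) − rank(N^j), giving [2, 2]. So we have 2 block(s) of size 2 → block sizes [2, 2]

Assembling the blocks gives a Jordan form
J =
  [4, 1, 0, 0]
  [0, 4, 0, 0]
  [0, 0, 4, 1]
  [0, 0, 0, 4]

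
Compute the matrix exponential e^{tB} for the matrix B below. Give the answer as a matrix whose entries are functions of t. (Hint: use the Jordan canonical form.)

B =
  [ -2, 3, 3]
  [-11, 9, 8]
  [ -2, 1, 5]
e^{tB} =
  [-3*t^2*exp(4*t)/2 - 6*t*exp(4*t) + exp(4*t), 3*t*exp(4*t), 9*t^2*exp(4*t)/2 + 3*t*exp(4*t)]
  [-5*t^2*exp(4*t)/2 - 11*t*exp(4*t), 5*t*exp(4*t) + exp(4*t), 15*t^2*exp(4*t)/2 + 8*t*exp(4*t)]
  [-t^2*exp(4*t)/2 - 2*t*exp(4*t), t*exp(4*t), 3*t^2*exp(4*t)/2 + t*exp(4*t) + exp(4*t)]

Strategy: write B = P · J · P⁻¹ where J is a Jordan canonical form, so e^{tB} = P · e^{tJ} · P⁻¹, and e^{tJ} can be computed block-by-block.

B has Jordan form
J =
  [4, 1, 0]
  [0, 4, 1]
  [0, 0, 4]
(up to reordering of blocks).

Per-block formulas:
  For a 3×3 Jordan block J_3(4): exp(t · J_3(4)) = e^(4t)·(I + t·N + (t^2/2)·N^2), where N is the 3×3 nilpotent shift.

After assembling e^{tJ} and conjugating by P, we get:

e^{tB} =
  [-3*t^2*exp(4*t)/2 - 6*t*exp(4*t) + exp(4*t), 3*t*exp(4*t), 9*t^2*exp(4*t)/2 + 3*t*exp(4*t)]
  [-5*t^2*exp(4*t)/2 - 11*t*exp(4*t), 5*t*exp(4*t) + exp(4*t), 15*t^2*exp(4*t)/2 + 8*t*exp(4*t)]
  [-t^2*exp(4*t)/2 - 2*t*exp(4*t), t*exp(4*t), 3*t^2*exp(4*t)/2 + t*exp(4*t) + exp(4*t)]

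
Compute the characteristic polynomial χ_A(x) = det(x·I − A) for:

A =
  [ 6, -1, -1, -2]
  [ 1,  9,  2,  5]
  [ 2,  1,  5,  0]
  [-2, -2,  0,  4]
x^4 - 24*x^3 + 216*x^2 - 864*x + 1296

Expanding det(x·I − A) (e.g. by cofactor expansion or by noting that A is similar to its Jordan form J, which has the same characteristic polynomial as A) gives
  χ_A(x) = x^4 - 24*x^3 + 216*x^2 - 864*x + 1296
which factors as (x - 6)^4. The eigenvalues (with algebraic multiplicities) are λ = 6 with multiplicity 4.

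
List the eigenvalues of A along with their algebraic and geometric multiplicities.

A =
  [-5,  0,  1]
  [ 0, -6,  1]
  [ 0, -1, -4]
λ = -5: alg = 3, geom = 1

Step 1 — factor the characteristic polynomial to read off the algebraic multiplicities:
  χ_A(x) = (x + 5)^3

Step 2 — compute geometric multiplicities via the rank-nullity identity g(λ) = n − rank(A − λI):
  rank(A − (-5)·I) = 2, so dim ker(A − (-5)·I) = n − 2 = 1

Summary:
  λ = -5: algebraic multiplicity = 3, geometric multiplicity = 1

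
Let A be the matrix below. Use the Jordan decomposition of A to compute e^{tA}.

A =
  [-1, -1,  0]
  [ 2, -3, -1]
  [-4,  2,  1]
e^{tA} =
  [-t^2*exp(-t) + exp(-t), t^2*exp(-t) - t*exp(-t), t^2*exp(-t)/2]
  [2*t*exp(-t), -2*t*exp(-t) + exp(-t), -t*exp(-t)]
  [-2*t^2*exp(-t) - 4*t*exp(-t), 2*t^2*exp(-t) + 2*t*exp(-t), t^2*exp(-t) + 2*t*exp(-t) + exp(-t)]

Strategy: write A = P · J · P⁻¹ where J is a Jordan canonical form, so e^{tA} = P · e^{tJ} · P⁻¹, and e^{tJ} can be computed block-by-block.

A has Jordan form
J =
  [-1,  1,  0]
  [ 0, -1,  1]
  [ 0,  0, -1]
(up to reordering of blocks).

Per-block formulas:
  For a 3×3 Jordan block J_3(-1): exp(t · J_3(-1)) = e^(-1t)·(I + t·N + (t^2/2)·N^2), where N is the 3×3 nilpotent shift.

After assembling e^{tJ} and conjugating by P, we get:

e^{tA} =
  [-t^2*exp(-t) + exp(-t), t^2*exp(-t) - t*exp(-t), t^2*exp(-t)/2]
  [2*t*exp(-t), -2*t*exp(-t) + exp(-t), -t*exp(-t)]
  [-2*t^2*exp(-t) - 4*t*exp(-t), 2*t^2*exp(-t) + 2*t*exp(-t), t^2*exp(-t) + 2*t*exp(-t) + exp(-t)]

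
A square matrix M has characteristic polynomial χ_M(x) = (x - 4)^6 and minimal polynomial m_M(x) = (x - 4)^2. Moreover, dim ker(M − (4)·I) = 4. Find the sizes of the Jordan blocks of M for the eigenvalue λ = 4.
Block sizes for λ = 4: [2, 2, 1, 1]

Step 1 — from the characteristic polynomial, algebraic multiplicity of λ = 4 is 6. From dim ker(M − (4)·I) = 4, there are exactly 4 Jordan blocks for λ = 4.
Step 2 — from the minimal polynomial, the factor (x − 4)^2 tells us the largest block for λ = 4 has size 2.
Step 3 — with total size 6, 4 blocks, and largest block 2, the block sizes (in nonincreasing order) are [2, 2, 1, 1].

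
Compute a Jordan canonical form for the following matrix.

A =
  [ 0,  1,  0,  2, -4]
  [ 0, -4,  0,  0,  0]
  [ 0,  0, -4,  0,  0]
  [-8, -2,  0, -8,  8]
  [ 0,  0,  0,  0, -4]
J_2(-4) ⊕ J_1(-4) ⊕ J_1(-4) ⊕ J_1(-4)

The characteristic polynomial is
  det(x·I − A) = x^5 + 20*x^4 + 160*x^3 + 640*x^2 + 1280*x + 1024 = (x + 4)^5

Eigenvalues and multiplicities (the geometric multiplicity of λ is n − rank(A − λI), which equals the number of Jordan blocks for λ):
  λ = -4: algebraic multiplicity = 5, geometric multiplicity = 4

Determining the block sizes for each eigenvalue:
  λ = -4: 4 blocks summing to 5 forces exactly one block of size 2 and the rest size 1 → block sizes [2, 1, 1, 1]

Assembling the blocks gives a Jordan form
J =
  [-4,  1,  0,  0,  0]
  [ 0, -4,  0,  0,  0]
  [ 0,  0, -4,  0,  0]
  [ 0,  0,  0, -4,  0]
  [ 0,  0,  0,  0, -4]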